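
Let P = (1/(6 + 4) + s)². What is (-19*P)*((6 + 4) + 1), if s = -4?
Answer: -317889/100 ≈ -3178.9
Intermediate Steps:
P = 1521/100 (P = (1/(6 + 4) - 4)² = (1/10 - 4)² = (⅒ - 4)² = (-39/10)² = 1521/100 ≈ 15.210)
(-19*P)*((6 + 4) + 1) = (-19*1521/100)*((6 + 4) + 1) = -28899*(10 + 1)/100 = -28899/100*11 = -317889/100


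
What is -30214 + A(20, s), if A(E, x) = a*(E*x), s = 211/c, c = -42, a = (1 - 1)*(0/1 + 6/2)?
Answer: -30214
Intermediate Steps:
a = 0 (a = 0*(0*1 + 6*(½)) = 0*(0 + 3) = 0*3 = 0)
s = -211/42 (s = 211/(-42) = 211*(-1/42) = -211/42 ≈ -5.0238)
A(E, x) = 0 (A(E, x) = 0*(E*x) = 0)
-30214 + A(20, s) = -30214 + 0 = -30214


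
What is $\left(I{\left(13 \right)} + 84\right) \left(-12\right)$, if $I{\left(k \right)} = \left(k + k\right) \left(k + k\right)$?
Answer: $-9120$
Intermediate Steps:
$I{\left(k \right)} = 4 k^{2}$ ($I{\left(k \right)} = 2 k 2 k = 4 k^{2}$)
$\left(I{\left(13 \right)} + 84\right) \left(-12\right) = \left(4 \cdot 13^{2} + 84\right) \left(-12\right) = \left(4 \cdot 169 + 84\right) \left(-12\right) = \left(676 + 84\right) \left(-12\right) = 760 \left(-12\right) = -9120$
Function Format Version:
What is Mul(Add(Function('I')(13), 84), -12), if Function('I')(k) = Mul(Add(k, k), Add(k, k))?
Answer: -9120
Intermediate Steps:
Function('I')(k) = Mul(4, Pow(k, 2)) (Function('I')(k) = Mul(Mul(2, k), Mul(2, k)) = Mul(4, Pow(k, 2)))
Mul(Add(Function('I')(13), 84), -12) = Mul(Add(Mul(4, Pow(13, 2)), 84), -12) = Mul(Add(Mul(4, 169), 84), -12) = Mul(Add(676, 84), -12) = Mul(760, -12) = -9120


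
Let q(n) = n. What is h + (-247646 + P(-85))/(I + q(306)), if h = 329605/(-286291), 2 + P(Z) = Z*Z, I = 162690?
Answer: -40851745891/15554762612 ≈ -2.6263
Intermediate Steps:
P(Z) = -2 + Z² (P(Z) = -2 + Z*Z = -2 + Z²)
h = -329605/286291 (h = 329605*(-1/286291) = -329605/286291 ≈ -1.1513)
h + (-247646 + P(-85))/(I + q(306)) = -329605/286291 + (-247646 + (-2 + (-85)²))/(162690 + 306) = -329605/286291 + (-247646 + (-2 + 7225))/162996 = -329605/286291 + (-247646 + 7223)*(1/162996) = -329605/286291 - 240423*1/162996 = -329605/286291 - 80141/54332 = -40851745891/15554762612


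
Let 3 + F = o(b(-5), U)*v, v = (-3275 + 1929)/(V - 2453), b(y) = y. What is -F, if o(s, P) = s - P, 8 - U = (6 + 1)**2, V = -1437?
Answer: -18393/1945 ≈ -9.4566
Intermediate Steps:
U = -41 (U = 8 - (6 + 1)**2 = 8 - 1*7**2 = 8 - 1*49 = 8 - 49 = -41)
v = 673/1945 (v = (-3275 + 1929)/(-1437 - 2453) = -1346/(-3890) = -1346*(-1/3890) = 673/1945 ≈ 0.34602)
F = 18393/1945 (F = -3 + (-5 - 1*(-41))*(673/1945) = -3 + (-5 + 41)*(673/1945) = -3 + 36*(673/1945) = -3 + 24228/1945 = 18393/1945 ≈ 9.4566)
-F = -1*18393/1945 = -18393/1945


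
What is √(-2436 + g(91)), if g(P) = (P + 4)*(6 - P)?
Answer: I*√10511 ≈ 102.52*I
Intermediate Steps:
g(P) = (4 + P)*(6 - P)
√(-2436 + g(91)) = √(-2436 + (24 - 1*91² + 2*91)) = √(-2436 + (24 - 1*8281 + 182)) = √(-2436 + (24 - 8281 + 182)) = √(-2436 - 8075) = √(-10511) = I*√10511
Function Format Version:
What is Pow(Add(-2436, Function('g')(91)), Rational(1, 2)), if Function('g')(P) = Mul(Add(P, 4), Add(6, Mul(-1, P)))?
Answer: Mul(I, Pow(10511, Rational(1, 2))) ≈ Mul(102.52, I)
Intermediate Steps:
Function('g')(P) = Mul(Add(4, P), Add(6, Mul(-1, P)))
Pow(Add(-2436, Function('g')(91)), Rational(1, 2)) = Pow(Add(-2436, Add(24, Mul(-1, Pow(91, 2)), Mul(2, 91))), Rational(1, 2)) = Pow(Add(-2436, Add(24, Mul(-1, 8281), 182)), Rational(1, 2)) = Pow(Add(-2436, Add(24, -8281, 182)), Rational(1, 2)) = Pow(Add(-2436, -8075), Rational(1, 2)) = Pow(-10511, Rational(1, 2)) = Mul(I, Pow(10511, Rational(1, 2)))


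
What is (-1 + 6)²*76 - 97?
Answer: 1803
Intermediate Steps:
(-1 + 6)²*76 - 97 = 5²*76 - 97 = 25*76 - 97 = 1900 - 97 = 1803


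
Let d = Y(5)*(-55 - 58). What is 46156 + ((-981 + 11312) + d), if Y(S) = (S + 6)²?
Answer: 42814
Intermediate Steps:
Y(S) = (6 + S)²
d = -13673 (d = (6 + 5)²*(-55 - 58) = 11²*(-113) = 121*(-113) = -13673)
46156 + ((-981 + 11312) + d) = 46156 + ((-981 + 11312) - 13673) = 46156 + (10331 - 13673) = 46156 - 3342 = 42814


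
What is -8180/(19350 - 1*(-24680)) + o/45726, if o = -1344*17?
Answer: -23000602/33555263 ≈ -0.68545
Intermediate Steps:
o = -22848
-8180/(19350 - 1*(-24680)) + o/45726 = -8180/(19350 - 1*(-24680)) - 22848/45726 = -8180/(19350 + 24680) - 22848*1/45726 = -8180/44030 - 3808/7621 = -8180*1/44030 - 3808/7621 = -818/4403 - 3808/7621 = -23000602/33555263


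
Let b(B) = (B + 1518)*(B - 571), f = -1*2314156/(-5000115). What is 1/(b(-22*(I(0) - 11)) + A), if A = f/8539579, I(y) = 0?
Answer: -42698877051585/24724357767947464244 ≈ -1.7270e-6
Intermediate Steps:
f = 2314156/5000115 (f = -2314156*(-1/5000115) = 2314156/5000115 ≈ 0.46282)
A = 2314156/42698877051585 (A = (2314156/5000115)/8539579 = (2314156/5000115)*(1/8539579) = 2314156/42698877051585 ≈ 5.4197e-8)
b(B) = (-571 + B)*(1518 + B) (b(B) = (1518 + B)*(-571 + B) = (-571 + B)*(1518 + B))
1/(b(-22*(I(0) - 11)) + A) = 1/((-866778 + (-22*(0 - 11))² + 947*(-22*(0 - 11))) + 2314156/42698877051585) = 1/((-866778 + (-22*(-11))² + 947*(-22*(-11))) + 2314156/42698877051585) = 1/((-866778 + 242² + 947*242) + 2314156/42698877051585) = 1/((-866778 + 58564 + 229174) + 2314156/42698877051585) = 1/(-579040 + 2314156/42698877051585) = 1/(-24724357767947464244/42698877051585) = -42698877051585/24724357767947464244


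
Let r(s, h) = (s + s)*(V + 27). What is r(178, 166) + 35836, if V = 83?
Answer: 74996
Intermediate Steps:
r(s, h) = 220*s (r(s, h) = (s + s)*(83 + 27) = (2*s)*110 = 220*s)
r(178, 166) + 35836 = 220*178 + 35836 = 39160 + 35836 = 74996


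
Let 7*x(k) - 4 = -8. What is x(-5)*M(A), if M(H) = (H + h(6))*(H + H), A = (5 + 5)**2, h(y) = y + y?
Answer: -12800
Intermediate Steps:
x(k) = -4/7 (x(k) = 4/7 + (1/7)*(-8) = 4/7 - 8/7 = -4/7)
h(y) = 2*y
A = 100 (A = 10**2 = 100)
M(H) = 2*H*(12 + H) (M(H) = (H + 2*6)*(H + H) = (H + 12)*(2*H) = (12 + H)*(2*H) = 2*H*(12 + H))
x(-5)*M(A) = -8*100*(12 + 100)/7 = -8*100*112/7 = -4/7*22400 = -12800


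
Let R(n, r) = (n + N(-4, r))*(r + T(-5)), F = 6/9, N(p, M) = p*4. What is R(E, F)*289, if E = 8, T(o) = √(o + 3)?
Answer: -4624/3 - 2312*I*√2 ≈ -1541.3 - 3269.7*I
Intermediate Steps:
N(p, M) = 4*p
T(o) = √(3 + o)
F = ⅔ (F = 6*(⅑) = ⅔ ≈ 0.66667)
R(n, r) = (-16 + n)*(r + I*√2) (R(n, r) = (n + 4*(-4))*(r + √(3 - 5)) = (n - 16)*(r + √(-2)) = (-16 + n)*(r + I*√2))
R(E, F)*289 = (-16*⅔ + 8*(⅔) - 16*I*√2 + I*8*√2)*289 = (-32/3 + 16/3 - 16*I*√2 + 8*I*√2)*289 = (-16/3 - 8*I*√2)*289 = -4624/3 - 2312*I*√2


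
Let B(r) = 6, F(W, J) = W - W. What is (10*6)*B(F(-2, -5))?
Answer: 360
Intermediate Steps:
F(W, J) = 0
(10*6)*B(F(-2, -5)) = (10*6)*6 = 60*6 = 360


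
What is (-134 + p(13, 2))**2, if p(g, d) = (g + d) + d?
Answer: 13689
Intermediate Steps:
p(g, d) = g + 2*d (p(g, d) = (d + g) + d = g + 2*d)
(-134 + p(13, 2))**2 = (-134 + (13 + 2*2))**2 = (-134 + (13 + 4))**2 = (-134 + 17)**2 = (-117)**2 = 13689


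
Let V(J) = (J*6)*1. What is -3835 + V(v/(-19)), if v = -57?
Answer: -3817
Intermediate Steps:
V(J) = 6*J (V(J) = (6*J)*1 = 6*J)
-3835 + V(v/(-19)) = -3835 + 6*(-57/(-19)) = -3835 + 6*(-57*(-1/19)) = -3835 + 6*3 = -3835 + 18 = -3817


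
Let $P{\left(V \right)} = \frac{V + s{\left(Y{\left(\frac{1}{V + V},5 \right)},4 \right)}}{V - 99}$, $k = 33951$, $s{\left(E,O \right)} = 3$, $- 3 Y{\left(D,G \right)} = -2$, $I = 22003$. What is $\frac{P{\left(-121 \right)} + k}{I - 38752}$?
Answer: $- \frac{3734669}{1842390} \approx -2.0271$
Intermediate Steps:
$Y{\left(D,G \right)} = \frac{2}{3}$ ($Y{\left(D,G \right)} = \left(- \frac{1}{3}\right) \left(-2\right) = \frac{2}{3}$)
$P{\left(V \right)} = \frac{3 + V}{-99 + V}$ ($P{\left(V \right)} = \frac{V + 3}{V - 99} = \frac{3 + V}{-99 + V}$)
$\frac{P{\left(-121 \right)} + k}{I - 38752} = \frac{\frac{3 - 121}{-99 - 121} + 33951}{22003 - 38752} = \frac{\frac{1}{-220} \left(-118\right) + 33951}{-16749} = \left(\left(- \frac{1}{220}\right) \left(-118\right) + 33951\right) \left(- \frac{1}{16749}\right) = \left(\frac{59}{110} + 33951\right) \left(- \frac{1}{16749}\right) = \frac{3734669}{110} \left(- \frac{1}{16749}\right) = - \frac{3734669}{1842390}$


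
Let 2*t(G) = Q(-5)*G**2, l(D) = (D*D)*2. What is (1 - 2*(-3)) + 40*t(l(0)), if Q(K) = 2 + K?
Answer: 7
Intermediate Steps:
l(D) = 2*D**2 (l(D) = D**2*2 = 2*D**2)
t(G) = -3*G**2/2 (t(G) = ((2 - 5)*G**2)/2 = (-3*G**2)/2 = -3*G**2/2)
(1 - 2*(-3)) + 40*t(l(0)) = (1 - 2*(-3)) + 40*(-3*(2*0**2)**2/2) = (1 + 6) + 40*(-3*(2*0)**2/2) = 7 + 40*(-3/2*0**2) = 7 + 40*(-3/2*0) = 7 + 40*0 = 7 + 0 = 7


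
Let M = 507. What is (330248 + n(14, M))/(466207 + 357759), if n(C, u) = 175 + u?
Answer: 165465/411983 ≈ 0.40163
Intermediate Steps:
(330248 + n(14, M))/(466207 + 357759) = (330248 + (175 + 507))/(466207 + 357759) = (330248 + 682)/823966 = 330930*(1/823966) = 165465/411983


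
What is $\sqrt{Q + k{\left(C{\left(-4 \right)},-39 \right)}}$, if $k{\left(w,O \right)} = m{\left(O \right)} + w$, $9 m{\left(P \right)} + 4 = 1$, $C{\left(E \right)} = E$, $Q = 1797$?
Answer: $\frac{\sqrt{16134}}{3} \approx 42.34$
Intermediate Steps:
$m{\left(P \right)} = - \frac{1}{3}$ ($m{\left(P \right)} = - \frac{4}{9} + \frac{1}{9} \cdot 1 = - \frac{4}{9} + \frac{1}{9} = - \frac{1}{3}$)
$k{\left(w,O \right)} = - \frac{1}{3} + w$
$\sqrt{Q + k{\left(C{\left(-4 \right)},-39 \right)}} = \sqrt{1797 - \frac{13}{3}} = \sqrt{\frac{5378}{3}} = \frac{\sqrt{16134}}{3}$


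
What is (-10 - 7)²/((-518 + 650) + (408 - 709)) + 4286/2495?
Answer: 3279/421655 ≈ 0.0077765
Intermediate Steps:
(-10 - 7)²/((-518 + 650) + (408 - 709)) + 4286/2495 = (-17)²/(132 - 301) + 4286*(1/2495) = 289/(-169) + 4286/2495 = 289*(-1/169) + 4286/2495 = -289/169 + 4286/2495 = 3279/421655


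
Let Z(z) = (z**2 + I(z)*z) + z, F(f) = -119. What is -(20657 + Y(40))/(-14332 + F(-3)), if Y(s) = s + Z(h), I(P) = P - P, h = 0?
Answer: 6899/4817 ≈ 1.4322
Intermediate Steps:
I(P) = 0
Z(z) = z + z**2 (Z(z) = (z**2 + 0*z) + z = (z**2 + 0) + z = z**2 + z = z + z**2)
Y(s) = s (Y(s) = s + 0*(1 + 0) = s + 0*1 = s + 0 = s)
-(20657 + Y(40))/(-14332 + F(-3)) = -(20657 + 40)/(-14332 - 119) = -20697/(-14451) = -20697*(-1)/14451 = -1*(-6899/4817) = 6899/4817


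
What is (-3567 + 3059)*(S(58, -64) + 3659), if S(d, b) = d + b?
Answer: -1855724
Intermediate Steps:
S(d, b) = b + d
(-3567 + 3059)*(S(58, -64) + 3659) = (-3567 + 3059)*((-64 + 58) + 3659) = -508*(-6 + 3659) = -508*3653 = -1855724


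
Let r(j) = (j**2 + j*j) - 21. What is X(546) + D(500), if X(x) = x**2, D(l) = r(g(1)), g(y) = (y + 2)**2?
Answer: 298257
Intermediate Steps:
g(y) = (2 + y)**2
r(j) = -21 + 2*j**2 (r(j) = (j**2 + j**2) - 21 = 2*j**2 - 21 = -21 + 2*j**2)
D(l) = 141 (D(l) = -21 + 2*((2 + 1)**2)**2 = -21 + 2*(3**2)**2 = -21 + 2*9**2 = -21 + 2*81 = -21 + 162 = 141)
X(546) + D(500) = 546**2 + 141 = 298116 + 141 = 298257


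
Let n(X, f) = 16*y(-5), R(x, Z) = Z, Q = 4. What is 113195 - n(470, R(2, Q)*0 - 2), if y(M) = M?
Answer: 113275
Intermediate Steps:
n(X, f) = -80 (n(X, f) = 16*(-5) = -80)
113195 - n(470, R(2, Q)*0 - 2) = 113195 - 1*(-80) = 113195 + 80 = 113275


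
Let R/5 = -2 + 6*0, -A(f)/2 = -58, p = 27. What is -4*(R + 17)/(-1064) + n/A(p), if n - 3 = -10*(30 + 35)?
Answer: -12235/2204 ≈ -5.5513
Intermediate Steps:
A(f) = 116 (A(f) = -2*(-58) = 116)
R = -10 (R = 5*(-2 + 6*0) = 5*(-2 + 0) = 5*(-2) = -10)
n = -647 (n = 3 - 10*(30 + 35) = 3 - 10*65 = 3 - 650 = -647)
-4*(R + 17)/(-1064) + n/A(p) = -4*(-10 + 17)/(-1064) - 647/116 = -4*7*(-1/1064) - 647*1/116 = -28*(-1/1064) - 647/116 = 1/38 - 647/116 = -12235/2204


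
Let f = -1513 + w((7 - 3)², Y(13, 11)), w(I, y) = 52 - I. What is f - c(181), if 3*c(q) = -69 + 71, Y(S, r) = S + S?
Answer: -4433/3 ≈ -1477.7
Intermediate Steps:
Y(S, r) = 2*S
c(q) = ⅔ (c(q) = (-69 + 71)/3 = (⅓)*2 = ⅔)
f = -1477 (f = -1513 + (52 - (7 - 3)²) = -1513 + (52 - 1*4²) = -1513 + (52 - 1*16) = -1513 + (52 - 16) = -1513 + 36 = -1477)
f - c(181) = -1477 - 1*⅔ = -1477 - ⅔ = -4433/3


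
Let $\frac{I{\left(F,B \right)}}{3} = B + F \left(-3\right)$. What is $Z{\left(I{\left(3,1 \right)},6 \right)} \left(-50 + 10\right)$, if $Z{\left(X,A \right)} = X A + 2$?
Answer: $5680$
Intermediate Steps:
$I{\left(F,B \right)} = - 9 F + 3 B$ ($I{\left(F,B \right)} = 3 \left(B + F \left(-3\right)\right) = 3 \left(B - 3 F\right) = - 9 F + 3 B$)
$Z{\left(X,A \right)} = 2 + A X$ ($Z{\left(X,A \right)} = A X + 2 = 2 + A X$)
$Z{\left(I{\left(3,1 \right)},6 \right)} \left(-50 + 10\right) = \left(2 + 6 \left(\left(-9\right) 3 + 3 \cdot 1\right)\right) \left(-50 + 10\right) = \left(2 + 6 \left(-27 + 3\right)\right) \left(-40\right) = \left(2 + 6 \left(-24\right)\right) \left(-40\right) = \left(2 - 144\right) \left(-40\right) = \left(-142\right) \left(-40\right) = 5680$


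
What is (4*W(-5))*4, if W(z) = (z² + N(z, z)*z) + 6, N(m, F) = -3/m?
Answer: 448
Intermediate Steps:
W(z) = 3 + z² (W(z) = (z² + (-3/z)*z) + 6 = (z² - 3) + 6 = (-3 + z²) + 6 = 3 + z²)
(4*W(-5))*4 = (4*(3 + (-5)²))*4 = (4*(3 + 25))*4 = (4*28)*4 = 112*4 = 448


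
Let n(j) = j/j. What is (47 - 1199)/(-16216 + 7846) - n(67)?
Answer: -401/465 ≈ -0.86237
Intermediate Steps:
n(j) = 1
(47 - 1199)/(-16216 + 7846) - n(67) = (47 - 1199)/(-16216 + 7846) - 1*1 = -1152/(-8370) - 1 = -1152*(-1/8370) - 1 = 64/465 - 1 = -401/465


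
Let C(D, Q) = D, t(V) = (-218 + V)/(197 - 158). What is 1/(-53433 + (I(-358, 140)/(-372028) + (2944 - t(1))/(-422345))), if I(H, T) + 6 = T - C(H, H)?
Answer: -1531960615185/81857264276043301 ≈ -1.8715e-5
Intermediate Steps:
t(V) = -218/39 + V/39 (t(V) = (-218 + V)/39 = (-218 + V)*(1/39) = -218/39 + V/39)
I(H, T) = -6 + T - H (I(H, T) = -6 + (T - H) = -6 + T - H)
1/(-53433 + (I(-358, 140)/(-372028) + (2944 - t(1))/(-422345))) = 1/(-53433 + ((-6 + 140 - 1*(-358))/(-372028) + (2944 - (-218/39 + (1/39)*1))/(-422345))) = 1/(-53433 + ((-6 + 140 + 358)*(-1/372028) + (2944 - (-218/39 + 1/39))*(-1/422345))) = 1/(-53433 + (492*(-1/372028) + (2944 - 1*(-217/39))*(-1/422345))) = 1/(-53433 + (-123/93007 + (2944 + 217/39)*(-1/422345))) = 1/(-53433 + (-123/93007 + (115033/39)*(-1/422345))) = 1/(-53433 + (-123/93007 - 115033/16471455)) = 1/(-53433 - 12724863196/1531960615185) = 1/(-81857264276043301/1531960615185) = -1531960615185/81857264276043301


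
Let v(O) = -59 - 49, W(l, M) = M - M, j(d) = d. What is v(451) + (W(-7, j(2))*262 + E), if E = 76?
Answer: -32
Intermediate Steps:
W(l, M) = 0
v(O) = -108
v(451) + (W(-7, j(2))*262 + E) = -108 + (0*262 + 76) = -108 + (0 + 76) = -108 + 76 = -32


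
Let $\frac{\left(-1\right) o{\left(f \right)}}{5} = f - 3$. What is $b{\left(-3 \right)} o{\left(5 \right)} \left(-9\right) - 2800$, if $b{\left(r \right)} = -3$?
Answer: $-3070$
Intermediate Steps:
$o{\left(f \right)} = 15 - 5 f$ ($o{\left(f \right)} = - 5 \left(f - 3\right) = - 5 \left(-3 + f\right) = 15 - 5 f$)
$b{\left(-3 \right)} o{\left(5 \right)} \left(-9\right) - 2800 = - 3 \left(15 - 25\right) \left(-9\right) - 2800 = \left(-3\right) \left(-10\right) \left(-9\right) - 2800 = 30 \left(-9\right) - 2800 = -270 - 2800 = -3070$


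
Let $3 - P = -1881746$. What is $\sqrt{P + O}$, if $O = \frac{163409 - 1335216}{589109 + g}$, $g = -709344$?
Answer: $\frac{\sqrt{27203561055403170}}{120235} \approx 1371.8$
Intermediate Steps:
$P = 1881749$ ($P = 3 - -1881746 = 3 + 1881746 = 1881749$)
$O = \frac{1171807}{120235}$ ($O = \frac{163409 - 1335216}{589109 - 709344} = - \frac{1171807}{-120235} = \left(-1171807\right) \left(- \frac{1}{120235}\right) = \frac{1171807}{120235} \approx 9.746$)
$\sqrt{P + O} = \sqrt{1881749 + \frac{1171807}{120235}} = \sqrt{\frac{226253262822}{120235}} = \frac{\sqrt{27203561055403170}}{120235}$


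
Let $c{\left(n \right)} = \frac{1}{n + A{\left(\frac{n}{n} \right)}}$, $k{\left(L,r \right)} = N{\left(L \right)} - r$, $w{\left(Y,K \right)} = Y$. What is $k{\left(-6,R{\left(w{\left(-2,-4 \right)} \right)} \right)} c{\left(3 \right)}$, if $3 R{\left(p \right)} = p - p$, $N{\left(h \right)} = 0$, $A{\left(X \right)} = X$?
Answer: $0$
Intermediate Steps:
$R{\left(p \right)} = 0$ ($R{\left(p \right)} = \frac{p - p}{3} = \frac{1}{3} \cdot 0 = 0$)
$k{\left(L,r \right)} = - r$ ($k{\left(L,r \right)} = 0 - r = - r$)
$c{\left(n \right)} = \frac{1}{1 + n}$ ($c{\left(n \right)} = \frac{1}{n + \frac{n}{n}} = \frac{1}{n + 1} = \frac{1}{1 + n}$)
$k{\left(-6,R{\left(w{\left(-2,-4 \right)} \right)} \right)} c{\left(3 \right)} = \frac{\left(-1\right) 0}{1 + 3} = \frac{0}{4} = 0 \cdot \frac{1}{4} = 0$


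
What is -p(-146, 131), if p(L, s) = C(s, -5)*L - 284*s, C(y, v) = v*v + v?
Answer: 40124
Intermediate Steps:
C(y, v) = v + v² (C(y, v) = v² + v = v + v²)
p(L, s) = -284*s + 20*L (p(L, s) = (-5*(1 - 5))*L - 284*s = (-5*(-4))*L - 284*s = 20*L - 284*s = -284*s + 20*L)
-p(-146, 131) = -(-284*131 + 20*(-146)) = -(-37204 - 2920) = -1*(-40124) = 40124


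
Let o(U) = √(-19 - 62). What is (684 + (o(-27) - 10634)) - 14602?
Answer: -24552 + 9*I ≈ -24552.0 + 9.0*I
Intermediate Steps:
o(U) = 9*I (o(U) = √(-81) = 9*I)
(684 + (o(-27) - 10634)) - 14602 = (684 + (9*I - 10634)) - 14602 = (684 + (-10634 + 9*I)) - 14602 = (-9950 + 9*I) - 14602 = -24552 + 9*I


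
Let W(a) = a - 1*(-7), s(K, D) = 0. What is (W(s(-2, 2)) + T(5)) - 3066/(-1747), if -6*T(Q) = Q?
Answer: 83035/10482 ≈ 7.9217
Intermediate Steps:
T(Q) = -Q/6
W(a) = 7 + a (W(a) = a + 7 = 7 + a)
(W(s(-2, 2)) + T(5)) - 3066/(-1747) = ((7 + 0) - ⅙*5) - 3066/(-1747) = (7 - ⅚) - 3066*(-1/1747) = 37/6 + 3066/1747 = 83035/10482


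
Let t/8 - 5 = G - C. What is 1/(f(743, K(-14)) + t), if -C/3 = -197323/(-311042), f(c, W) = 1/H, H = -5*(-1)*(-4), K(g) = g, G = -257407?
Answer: -3110420/6404979428721 ≈ -4.8563e-7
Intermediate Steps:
H = -20 (H = 5*(-4) = -20)
f(c, W) = -1/20 (f(c, W) = 1/(-20) = -1/20)
C = -591969/311042 (C = -(-591969)/(-311042) = -(-591969)*(-1)/311042 = -3*197323/311042 = -591969/311042 ≈ -1.9032)
t = -320248963660/155521 (t = 40 + 8*(-257407 - 1*(-591969/311042)) = 40 + 8*(-257407 + 591969/311042) = 40 + 8*(-80063796125/311042) = 40 - 320255184500/155521 = -320248963660/155521 ≈ -2.0592e+6)
1/(f(743, K(-14)) + t) = 1/(-1/20 - 320248963660/155521) = 1/(-6404979428721/3110420) = -3110420/6404979428721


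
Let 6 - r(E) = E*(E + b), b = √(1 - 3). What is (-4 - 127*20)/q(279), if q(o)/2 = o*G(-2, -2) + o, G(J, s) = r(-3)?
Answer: 424/1023 + 212*I*√2/341 ≈ 0.41447 + 0.87922*I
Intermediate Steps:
b = I*√2 (b = √(-2) = I*√2 ≈ 1.4142*I)
r(E) = 6 - E*(E + I*√2)
G(J, s) = -3 + 3*I*√2 (G(J, s) = 6 - 1*(-3)² - 1*I*(-3)*√2 = 6 - 1*9 + 3*I*√2 = 6 - 9 + 3*I*√2 = -3 + 3*I*√2)
q(o) = 2*o + 2*o*(-3 + 3*I*√2) (q(o) = 2*(o*(-3 + 3*I*√2) + o) = 2*(o + o*(-3 + 3*I*√2)) = 2*o + 2*o*(-3 + 3*I*√2))
(-4 - 127*20)/q(279) = (-4 - 127*20)/((2*279*(-2 + 3*I*√2))) = (-4 - 2540)/(-1116 + 1674*I*√2) = -2544/(-1116 + 1674*I*√2)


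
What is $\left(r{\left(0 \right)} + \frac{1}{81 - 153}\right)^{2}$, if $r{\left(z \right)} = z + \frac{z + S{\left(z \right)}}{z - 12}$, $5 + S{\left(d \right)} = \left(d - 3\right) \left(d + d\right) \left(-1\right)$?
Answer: $\frac{841}{5184} \approx 0.16223$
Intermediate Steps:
$S{\left(d \right)} = -5 - 2 d \left(-3 + d\right)$ ($S{\left(d \right)} = -5 + \left(d - 3\right) \left(d + d\right) \left(-1\right) = -5 + \left(-3 + d\right) 2 d \left(-1\right) = -5 + 2 d \left(-3 + d\right) \left(-1\right) = -5 - 2 d \left(-3 + d\right)$)
$r{\left(z \right)} = z + \frac{-5 - 2 z^{2} + 7 z}{-12 + z}$ ($r{\left(z \right)} = z + \frac{z - \left(5 - 6 z + 2 z^{2}\right)}{z - 12} = z + \frac{-5 - 2 z^{2} + 7 z}{-12 + z}$)
$\left(r{\left(0 \right)} + \frac{1}{81 - 153}\right)^{2} = \left(\frac{-5 - 0^{2} - 0}{-12 + 0} + \frac{1}{81 - 153}\right)^{2} = \left(\frac{-5 - 0 + 0}{-12} + \frac{1}{-72}\right)^{2} = \left(- \frac{-5 + 0 + 0}{12} - \frac{1}{72}\right)^{2} = \left(\left(- \frac{1}{12}\right) \left(-5\right) - \frac{1}{72}\right)^{2} = \left(\frac{5}{12} - \frac{1}{72}\right)^{2} = \left(\frac{29}{72}\right)^{2} = \frac{841}{5184}$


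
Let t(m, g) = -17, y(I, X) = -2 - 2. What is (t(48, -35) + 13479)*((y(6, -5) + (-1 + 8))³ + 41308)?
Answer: 556451770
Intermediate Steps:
y(I, X) = -4
(t(48, -35) + 13479)*((y(6, -5) + (-1 + 8))³ + 41308) = (-17 + 13479)*((-4 + (-1 + 8))³ + 41308) = 13462*((-4 + 7)³ + 41308) = 13462*(3³ + 41308) = 13462*(27 + 41308) = 13462*41335 = 556451770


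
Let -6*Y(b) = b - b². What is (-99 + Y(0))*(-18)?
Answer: 1782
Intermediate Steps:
Y(b) = -b/6 + b²/6 (Y(b) = -(b - b²)/6 = -b/6 + b²/6)
(-99 + Y(0))*(-18) = (-99 + (⅙)*0*(-1 + 0))*(-18) = (-99 + (⅙)*0*(-1))*(-18) = (-99 + 0)*(-18) = -99*(-18) = 1782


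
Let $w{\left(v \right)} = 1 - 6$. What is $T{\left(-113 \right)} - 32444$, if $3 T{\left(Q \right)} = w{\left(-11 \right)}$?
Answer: $- \frac{97337}{3} \approx -32446.0$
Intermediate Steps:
$w{\left(v \right)} = -5$ ($w{\left(v \right)} = 1 - 6 = -5$)
$T{\left(Q \right)} = - \frac{5}{3}$ ($T{\left(Q \right)} = \frac{1}{3} \left(-5\right) = - \frac{5}{3}$)
$T{\left(-113 \right)} - 32444 = - \frac{5}{3} - 32444 = - \frac{97337}{3}$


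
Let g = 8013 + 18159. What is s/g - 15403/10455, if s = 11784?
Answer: -7775711/7600785 ≈ -1.0230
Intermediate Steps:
g = 26172
s/g - 15403/10455 = 11784/26172 - 15403/10455 = 11784*(1/26172) - 15403*1/10455 = 982/2181 - 15403/10455 = -7775711/7600785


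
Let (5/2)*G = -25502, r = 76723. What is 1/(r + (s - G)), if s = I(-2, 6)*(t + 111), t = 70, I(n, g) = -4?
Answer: 5/430999 ≈ 1.1601e-5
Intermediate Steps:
G = -51004/5 (G = (⅖)*(-25502) = -51004/5 ≈ -10201.)
s = -724 (s = -4*(70 + 111) = -4*181 = -724)
1/(r + (s - G)) = 1/(76723 + (-724 - 1*(-51004/5))) = 1/(76723 + (-724 + 51004/5)) = 1/(76723 + 47384/5) = 1/(430999/5) = 5/430999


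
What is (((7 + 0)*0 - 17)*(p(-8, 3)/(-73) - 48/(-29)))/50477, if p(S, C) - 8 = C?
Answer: -7735/15265687 ≈ -0.00050669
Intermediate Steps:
p(S, C) = 8 + C
(((7 + 0)*0 - 17)*(p(-8, 3)/(-73) - 48/(-29)))/50477 = (((7 + 0)*0 - 17)*((8 + 3)/(-73) - 48/(-29)))/50477 = ((7*0 - 17)*(11*(-1/73) - 48*(-1/29)))*(1/50477) = ((0 - 17)*(-11/73 + 48/29))*(1/50477) = -17*3185/2117*(1/50477) = -54145/2117*1/50477 = -7735/15265687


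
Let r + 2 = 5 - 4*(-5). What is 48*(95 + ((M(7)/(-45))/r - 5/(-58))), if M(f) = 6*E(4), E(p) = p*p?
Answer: 15206552/3335 ≈ 4559.7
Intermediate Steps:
E(p) = p**2
M(f) = 96 (M(f) = 6*4**2 = 6*16 = 96)
r = 23 (r = -2 + (5 - 4*(-5)) = -2 + (5 + 20) = -2 + 25 = 23)
48*(95 + ((M(7)/(-45))/r - 5/(-58))) = 48*(95 + ((96/(-45))/23 - 5/(-58))) = 48*(95 + ((96*(-1/45))*(1/23) - 5*(-1/58))) = 48*(95 + (-32/15*1/23 + 5/58)) = 48*(95 + (-32/345 + 5/58)) = 48*(95 - 131/20010) = 48*(1900819/20010) = 15206552/3335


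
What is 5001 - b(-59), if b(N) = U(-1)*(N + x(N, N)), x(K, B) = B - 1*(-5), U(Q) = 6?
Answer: 5679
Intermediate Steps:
x(K, B) = 5 + B (x(K, B) = B + 5 = 5 + B)
b(N) = 30 + 12*N (b(N) = 6*(N + (5 + N)) = 6*(5 + 2*N) = 30 + 12*N)
5001 - b(-59) = 5001 - (30 + 12*(-59)) = 5001 - (30 - 708) = 5001 - 1*(-678) = 5001 + 678 = 5679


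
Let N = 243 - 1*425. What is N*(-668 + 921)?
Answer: -46046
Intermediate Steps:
N = -182 (N = 243 - 425 = -182)
N*(-668 + 921) = -182*(-668 + 921) = -182*253 = -46046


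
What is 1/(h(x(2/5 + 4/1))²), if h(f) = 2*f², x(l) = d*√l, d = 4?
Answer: 25/495616 ≈ 5.0442e-5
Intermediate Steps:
x(l) = 4*√l
1/(h(x(2/5 + 4/1))²) = 1/((2*(4*√(2/5 + 4/1))²)²) = 1/((2*(4*√(2*(⅕) + 4*1))²)²) = 1/((2*(4*√(⅖ + 4))²)²) = 1/((2*(4*√(22/5))²)²) = 1/((2*(4*(√110/5))²)²) = 1/((2*(4*√110/5)²)²) = 1/((2*(352/5))²) = 1/((704/5)²) = 1/(495616/25) = 25/495616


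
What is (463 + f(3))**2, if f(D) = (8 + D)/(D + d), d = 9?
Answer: 30991489/144 ≈ 2.1522e+5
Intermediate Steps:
f(D) = (8 + D)/(9 + D) (f(D) = (8 + D)/(D + 9) = (8 + D)/(9 + D))
(463 + f(3))**2 = (463 + (8 + 3)/(9 + 3))**2 = (463 + 11/12)**2 = (5567/12)**2 = 30991489/144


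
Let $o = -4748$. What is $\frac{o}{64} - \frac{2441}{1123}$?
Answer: $- \frac{1372057}{17968} \approx -76.361$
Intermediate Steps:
$\frac{o}{64} - \frac{2441}{1123} = - \frac{4748}{64} - \frac{2441}{1123} = \left(-4748\right) \frac{1}{64} - \frac{2441}{1123} = - \frac{1187}{16} - \frac{2441}{1123} = - \frac{1372057}{17968}$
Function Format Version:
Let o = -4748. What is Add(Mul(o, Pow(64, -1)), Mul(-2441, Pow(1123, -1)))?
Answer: Rational(-1372057, 17968) ≈ -76.361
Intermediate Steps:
Add(Mul(o, Pow(64, -1)), Mul(-2441, Pow(1123, -1))) = Add(Mul(-4748, Pow(64, -1)), Mul(-2441, Pow(1123, -1))) = Add(Mul(-4748, Rational(1, 64)), Mul(-2441, Rational(1, 1123))) = Add(Rational(-1187, 16), Rational(-2441, 1123)) = Rational(-1372057, 17968)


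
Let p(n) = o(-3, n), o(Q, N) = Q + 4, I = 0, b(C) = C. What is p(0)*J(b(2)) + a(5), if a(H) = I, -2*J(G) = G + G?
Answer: -2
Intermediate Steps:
J(G) = -G (J(G) = -(G + G)/2 = -G)
a(H) = 0
o(Q, N) = 4 + Q
p(n) = 1 (p(n) = 4 - 3 = 1)
p(0)*J(b(2)) + a(5) = 1*(-1*2) + 0 = 1*(-2) + 0 = -2 + 0 = -2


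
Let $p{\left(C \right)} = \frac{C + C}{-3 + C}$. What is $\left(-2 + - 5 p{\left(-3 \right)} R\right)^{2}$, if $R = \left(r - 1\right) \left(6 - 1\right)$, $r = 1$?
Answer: $4$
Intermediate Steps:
$p{\left(C \right)} = \frac{2 C}{-3 + C}$
$R = 0$ ($R = \left(1 - 1\right) \left(6 - 1\right) = 0 \cdot 5 = 0$)
$\left(-2 + - 5 p{\left(-3 \right)} R\right)^{2} = \left(-2 + - 5 \cdot 2 \left(-3\right) \frac{1}{-3 - 3} \cdot 0\right)^{2} = \left(-2 + - 5 \cdot 2 \left(-3\right) \frac{1}{-6} \cdot 0\right)^{2} = \left(-2 + - 5 \cdot 2 \left(-3\right) \left(- \frac{1}{6}\right) 0\right)^{2} = \left(-2 + \left(-5\right) 1 \cdot 0\right)^{2} = \left(-2 - 0\right)^{2} = \left(-2 + 0\right)^{2} = \left(-2\right)^{2} = 4$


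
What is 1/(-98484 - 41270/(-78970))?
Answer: -7897/777724021 ≈ -1.0154e-5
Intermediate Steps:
1/(-98484 - 41270/(-78970)) = 1/(-98484 - 41270*(-1/78970)) = 1/(-98484 + 4127/7897) = 1/(-777724021/7897) = -7897/777724021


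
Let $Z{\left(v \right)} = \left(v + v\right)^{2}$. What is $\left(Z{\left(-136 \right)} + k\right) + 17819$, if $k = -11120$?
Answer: $80683$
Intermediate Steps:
$Z{\left(v \right)} = 4 v^{2}$ ($Z{\left(v \right)} = \left(2 v\right)^{2} = 4 v^{2}$)
$\left(Z{\left(-136 \right)} + k\right) + 17819 = \left(4 \left(-136\right)^{2} - 11120\right) + 17819 = \left(4 \cdot 18496 - 11120\right) + 17819 = \left(73984 - 11120\right) + 17819 = 62864 + 17819 = 80683$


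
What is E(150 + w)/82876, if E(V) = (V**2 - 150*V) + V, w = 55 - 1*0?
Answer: 2870/20719 ≈ 0.13852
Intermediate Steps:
w = 55 (w = 55 + 0 = 55)
E(V) = V**2 - 149*V
E(150 + w)/82876 = ((150 + 55)*(-149 + (150 + 55)))/82876 = (205*(-149 + 205))*(1/82876) = (205*56)*(1/82876) = 11480*(1/82876) = 2870/20719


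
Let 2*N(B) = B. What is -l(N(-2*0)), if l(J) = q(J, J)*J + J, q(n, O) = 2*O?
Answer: 0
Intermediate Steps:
N(B) = B/2
l(J) = J + 2*J² (l(J) = (2*J)*J + J = 2*J² + J = J + 2*J²)
-l(N(-2*0)) = -(-2*0)/2*(1 + 2*((-2*0)/2)) = -(½)*0*(1 + 2*((½)*0)) = -0*(1 + 2*0) = -0*(1 + 0) = -0 = -1*0 = 0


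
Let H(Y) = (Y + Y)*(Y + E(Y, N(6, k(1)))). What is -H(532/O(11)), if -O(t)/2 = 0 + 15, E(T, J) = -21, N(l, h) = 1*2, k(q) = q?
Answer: -309092/225 ≈ -1373.7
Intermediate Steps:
N(l, h) = 2
O(t) = -30 (O(t) = -2*(0 + 15) = -2*15 = -30)
H(Y) = 2*Y*(-21 + Y) (H(Y) = (Y + Y)*(Y - 21) = (2*Y)*(-21 + Y) = 2*Y*(-21 + Y))
-H(532/O(11)) = -2*532/(-30)*(-21 + 532/(-30)) = -2*532*(-1/30)*(-21 + 532*(-1/30)) = -2*(-266)*(-21 - 266/15)/15 = -2*(-266)*(-581)/(15*15) = -1*309092/225 = -309092/225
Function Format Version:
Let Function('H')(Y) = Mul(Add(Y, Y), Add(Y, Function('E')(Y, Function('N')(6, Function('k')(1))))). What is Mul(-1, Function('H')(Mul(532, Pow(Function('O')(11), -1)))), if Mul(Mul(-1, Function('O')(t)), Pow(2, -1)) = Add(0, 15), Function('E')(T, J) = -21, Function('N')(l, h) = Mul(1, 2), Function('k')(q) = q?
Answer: Rational(-309092, 225) ≈ -1373.7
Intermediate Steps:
Function('N')(l, h) = 2
Function('O')(t) = -30 (Function('O')(t) = Mul(-2, Add(0, 15)) = Mul(-2, 15) = -30)
Function('H')(Y) = Mul(2, Y, Add(-21, Y)) (Function('H')(Y) = Mul(Add(Y, Y), Add(Y, -21)) = Mul(Mul(2, Y), Add(-21, Y)) = Mul(2, Y, Add(-21, Y)))
Mul(-1, Function('H')(Mul(532, Pow(Function('O')(11), -1)))) = Mul(-1, Mul(2, Mul(532, Pow(-30, -1)), Add(-21, Mul(532, Pow(-30, -1))))) = Mul(-1, Mul(2, Mul(532, Rational(-1, 30)), Add(-21, Mul(532, Rational(-1, 30))))) = Mul(-1, Mul(2, Rational(-266, 15), Add(-21, Rational(-266, 15)))) = Mul(-1, Mul(2, Rational(-266, 15), Rational(-581, 15))) = Mul(-1, Rational(309092, 225)) = Rational(-309092, 225)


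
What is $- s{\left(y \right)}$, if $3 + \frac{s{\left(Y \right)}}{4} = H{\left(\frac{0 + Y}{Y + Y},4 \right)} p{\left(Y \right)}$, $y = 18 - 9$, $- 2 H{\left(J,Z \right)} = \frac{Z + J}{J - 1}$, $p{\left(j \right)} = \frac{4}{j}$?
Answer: $4$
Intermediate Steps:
$H{\left(J,Z \right)} = - \frac{J + Z}{2 \left(-1 + J\right)}$ ($H{\left(J,Z \right)} = - \frac{\left(Z + J\right) \frac{1}{J - 1}}{2} = - \frac{\left(J + Z\right) \frac{1}{-1 + J}}{2} = - \frac{\frac{1}{-1 + J} \left(J + Z\right)}{2} = - \frac{J + Z}{2 \left(-1 + J\right)}$)
$y = 9$ ($y = 18 - 9 = 9$)
$s{\left(Y \right)} = -12 + \frac{72}{Y}$ ($s{\left(Y \right)} = -12 + 4 \frac{- \frac{0 + Y}{Y + Y} - 4}{2 \left(-1 + \frac{0 + Y}{Y + Y}\right)} \frac{4}{Y} = -12 + 4 \frac{- \frac{Y}{2 Y} - 4}{2 \left(-1 + \frac{Y}{2 Y}\right)} \frac{4}{Y} = -12 + 4 \frac{- Y \frac{1}{2 Y} - 4}{2 \left(-1 + Y \frac{1}{2 Y}\right)} \frac{4}{Y} = -12 + 4 \frac{\left(-1\right) \frac{1}{2} - 4}{2 \left(-1 + \frac{1}{2}\right)} \frac{4}{Y} = -12 + 4 \frac{- \frac{1}{2} - 4}{2 \left(- \frac{1}{2}\right)} \frac{4}{Y} = -12 + 4 \cdot \frac{1}{2} \left(-2\right) \left(- \frac{9}{2}\right) \frac{4}{Y} = -12 + 4 \frac{9 \frac{4}{Y}}{2} = -12 + 4 \frac{18}{Y} = -12 + \frac{72}{Y}$)
$- s{\left(y \right)} = - (-12 + \frac{72}{9}) = - (-12 + 72 \cdot \frac{1}{9}) = - (-12 + 8) = \left(-1\right) \left(-4\right) = 4$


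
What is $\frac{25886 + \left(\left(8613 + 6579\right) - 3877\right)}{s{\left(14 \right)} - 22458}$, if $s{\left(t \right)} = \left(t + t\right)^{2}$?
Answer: $- \frac{37201}{21674} \approx -1.7164$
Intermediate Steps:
$s{\left(t \right)} = 4 t^{2}$ ($s{\left(t \right)} = \left(2 t\right)^{2} = 4 t^{2}$)
$\frac{25886 + \left(\left(8613 + 6579\right) - 3877\right)}{s{\left(14 \right)} - 22458} = \frac{25886 + \left(\left(8613 + 6579\right) - 3877\right)}{4 \cdot 14^{2} - 22458} = \frac{25886 + \left(15192 - 3877\right)}{4 \cdot 196 - 22458} = \frac{25886 + 11315}{784 - 22458} = \frac{37201}{-21674} = 37201 \left(- \frac{1}{21674}\right) = - \frac{37201}{21674}$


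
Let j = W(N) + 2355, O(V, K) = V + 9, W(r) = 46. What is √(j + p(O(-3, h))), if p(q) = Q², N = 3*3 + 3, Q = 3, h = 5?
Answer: √2410 ≈ 49.092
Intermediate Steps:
N = 12 (N = 9 + 3 = 12)
O(V, K) = 9 + V
p(q) = 9 (p(q) = 3² = 9)
j = 2401 (j = 46 + 2355 = 2401)
√(j + p(O(-3, h))) = √(2401 + 9) = √2410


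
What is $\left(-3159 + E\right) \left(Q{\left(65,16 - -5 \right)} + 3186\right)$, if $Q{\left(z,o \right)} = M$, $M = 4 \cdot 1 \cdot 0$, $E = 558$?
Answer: $-8286786$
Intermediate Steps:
$M = 0$ ($M = 4 \cdot 0 = 0$)
$Q{\left(z,o \right)} = 0$
$\left(-3159 + E\right) \left(Q{\left(65,16 - -5 \right)} + 3186\right) = \left(-3159 + 558\right) \left(0 + 3186\right) = \left(-2601\right) 3186 = -8286786$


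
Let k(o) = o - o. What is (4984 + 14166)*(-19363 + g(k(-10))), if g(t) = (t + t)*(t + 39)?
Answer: -370801450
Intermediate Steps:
k(o) = 0
g(t) = 2*t*(39 + t) (g(t) = (2*t)*(39 + t) = 2*t*(39 + t))
(4984 + 14166)*(-19363 + g(k(-10))) = (4984 + 14166)*(-19363 + 2*0*(39 + 0)) = 19150*(-19363 + 2*0*39) = 19150*(-19363 + 0) = 19150*(-19363) = -370801450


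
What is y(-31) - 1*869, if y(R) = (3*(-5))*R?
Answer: -404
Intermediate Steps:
y(R) = -15*R
y(-31) - 1*869 = -15*(-31) - 1*869 = 465 - 869 = -404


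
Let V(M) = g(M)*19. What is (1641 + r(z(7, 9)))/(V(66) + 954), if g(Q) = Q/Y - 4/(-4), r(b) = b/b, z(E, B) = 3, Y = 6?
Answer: 821/591 ≈ 1.3892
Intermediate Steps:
r(b) = 1
g(Q) = 1 + Q/6 (g(Q) = Q/6 - 4/(-4) = Q*(⅙) - 4*(-¼) = Q/6 + 1 = 1 + Q/6)
V(M) = 19 + 19*M/6 (V(M) = (1 + M/6)*19 = 19 + 19*M/6)
(1641 + r(z(7, 9)))/(V(66) + 954) = (1641 + 1)/((19 + (19/6)*66) + 954) = 1642/((19 + 209) + 954) = 1642/(228 + 954) = 1642/1182 = 1642*(1/1182) = 821/591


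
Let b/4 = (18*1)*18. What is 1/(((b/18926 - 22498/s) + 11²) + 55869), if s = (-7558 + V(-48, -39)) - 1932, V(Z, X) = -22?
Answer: 45006028/2519997038895 ≈ 1.7860e-5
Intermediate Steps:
b = 1296 (b = 4*((18*1)*18) = 4*(18*18) = 4*324 = 1296)
s = -9512 (s = (-7558 - 22) - 1932 = -7580 - 1932 = -9512)
1/(((b/18926 - 22498/s) + 11²) + 55869) = 1/(((1296/18926 - 22498/(-9512)) + 11²) + 55869) = 1/(((1296*(1/18926) - 22498*(-1/9512)) + 121) + 55869) = 1/(((648/9463 + 11249/4756) + 121) + 55869) = 1/((109531175/45006028 + 121) + 55869) = 1/(5555260563/45006028 + 55869) = 1/(2519997038895/45006028) = 45006028/2519997038895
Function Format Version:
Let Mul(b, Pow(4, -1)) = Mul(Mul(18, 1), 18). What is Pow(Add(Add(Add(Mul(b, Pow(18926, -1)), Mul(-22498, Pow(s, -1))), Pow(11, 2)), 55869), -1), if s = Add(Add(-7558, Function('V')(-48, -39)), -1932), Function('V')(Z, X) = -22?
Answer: Rational(45006028, 2519997038895) ≈ 1.7860e-5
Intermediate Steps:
b = 1296 (b = Mul(4, Mul(Mul(18, 1), 18)) = Mul(4, Mul(18, 18)) = Mul(4, 324) = 1296)
s = -9512 (s = Add(Add(-7558, -22), -1932) = Add(-7580, -1932) = -9512)
Pow(Add(Add(Add(Mul(b, Pow(18926, -1)), Mul(-22498, Pow(s, -1))), Pow(11, 2)), 55869), -1) = Pow(Add(Add(Add(Mul(1296, Pow(18926, -1)), Mul(-22498, Pow(-9512, -1))), Pow(11, 2)), 55869), -1) = Pow(Add(Add(Add(Mul(1296, Rational(1, 18926)), Mul(-22498, Rational(-1, 9512))), 121), 55869), -1) = Pow(Add(Add(Add(Rational(648, 9463), Rational(11249, 4756)), 121), 55869), -1) = Pow(Add(Add(Rational(109531175, 45006028), 121), 55869), -1) = Pow(Add(Rational(5555260563, 45006028), 55869), -1) = Pow(Rational(2519997038895, 45006028), -1) = Rational(45006028, 2519997038895)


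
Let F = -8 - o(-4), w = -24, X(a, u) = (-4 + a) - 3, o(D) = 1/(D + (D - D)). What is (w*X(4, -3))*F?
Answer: -558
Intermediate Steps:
o(D) = 1/D (o(D) = 1/(D + 0) = 1/D)
X(a, u) = -7 + a
F = -31/4 (F = -8 - 1/(-4) = -8 - 1*(-1/4) = -8 + 1/4 = -31/4 ≈ -7.7500)
(w*X(4, -3))*F = -24*(-7 + 4)*(-31/4) = -24*(-3)*(-31/4) = 72*(-31/4) = -558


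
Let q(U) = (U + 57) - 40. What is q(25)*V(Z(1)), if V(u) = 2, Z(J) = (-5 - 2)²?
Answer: 84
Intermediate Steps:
q(U) = 17 + U (q(U) = (57 + U) - 40 = 17 + U)
Z(J) = 49 (Z(J) = (-7)² = 49)
q(25)*V(Z(1)) = (17 + 25)*2 = 42*2 = 84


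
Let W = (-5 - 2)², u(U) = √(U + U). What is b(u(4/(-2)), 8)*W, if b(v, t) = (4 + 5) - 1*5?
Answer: 196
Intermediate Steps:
u(U) = √2*√U (u(U) = √(2*U) = √2*√U)
b(v, t) = 4 (b(v, t) = 9 - 5 = 4)
W = 49 (W = (-7)² = 49)
b(u(4/(-2)), 8)*W = 4*49 = 196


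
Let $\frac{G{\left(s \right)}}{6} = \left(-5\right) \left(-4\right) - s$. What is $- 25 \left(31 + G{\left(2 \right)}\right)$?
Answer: $-3475$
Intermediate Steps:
$G{\left(s \right)} = 120 - 6 s$ ($G{\left(s \right)} = 6 \left(\left(-5\right) \left(-4\right) - s\right) = 6 \left(20 - s\right) = 120 - 6 s$)
$- 25 \left(31 + G{\left(2 \right)}\right) = - 25 \left(31 + \left(120 - 12\right)\right) = - 25 \left(31 + 108\right) = \left(-25\right) 139 = -3475$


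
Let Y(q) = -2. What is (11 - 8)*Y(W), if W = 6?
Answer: -6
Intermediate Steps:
(11 - 8)*Y(W) = (11 - 8)*(-2) = 3*(-2) = -6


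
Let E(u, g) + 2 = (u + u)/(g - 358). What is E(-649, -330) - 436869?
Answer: -150282975/344 ≈ -4.3687e+5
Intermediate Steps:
E(u, g) = -2 + 2*u/(-358 + g) (E(u, g) = -2 + (u + u)/(g - 358) = -2 + (2*u)/(-358 + g) = -2 + 2*u/(-358 + g))
E(-649, -330) - 436869 = 2*(358 - 649 - 1*(-330))/(-358 - 330) - 436869 = 2*(358 - 649 + 330)/(-688) - 436869 = 2*(-1/688)*39 - 436869 = -39/344 - 436869 = -150282975/344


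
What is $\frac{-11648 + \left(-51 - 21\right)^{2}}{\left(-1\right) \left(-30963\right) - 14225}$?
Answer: $- \frac{3232}{8369} \approx -0.38619$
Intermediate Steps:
$\frac{-11648 + \left(-51 - 21\right)^{2}}{\left(-1\right) \left(-30963\right) - 14225} = \frac{-11648 + \left(-72\right)^{2}}{30963 - 14225} = \frac{-11648 + 5184}{16738} = \left(-6464\right) \frac{1}{16738} = - \frac{3232}{8369}$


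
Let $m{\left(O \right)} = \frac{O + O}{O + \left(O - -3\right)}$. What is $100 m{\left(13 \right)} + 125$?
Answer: $\frac{6225}{29} \approx 214.66$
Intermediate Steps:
$m{\left(O \right)} = \frac{2 O}{3 + 2 O}$ ($m{\left(O \right)} = \frac{2 O}{O + \left(O + 3\right)} = \frac{2 O}{O + \left(3 + O\right)} = \frac{2 O}{3 + 2 O}$)
$100 m{\left(13 \right)} + 125 = 100 \cdot 2 \cdot 13 \frac{1}{3 + 2 \cdot 13} + 125 = 100 \cdot 2 \cdot 13 \frac{1}{3 + 26} + 125 = 100 \cdot 2 \cdot 13 \cdot \frac{1}{29} + 125 = 100 \cdot \frac{26}{29} + 125 = \frac{2600}{29} + 125 = \frac{6225}{29}$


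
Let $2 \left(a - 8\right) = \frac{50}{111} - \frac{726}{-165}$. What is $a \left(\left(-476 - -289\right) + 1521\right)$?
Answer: $\frac{7718524}{555} \approx 13907.0$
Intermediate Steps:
$a = \frac{5786}{555}$ ($a = 8 + \frac{\frac{50}{111} - \frac{726}{-165}}{2} = 8 + \frac{50 \cdot \frac{1}{111} - - \frac{22}{5}}{2} = 8 + \frac{\frac{50}{111} + \frac{22}{5}}{2} = 8 + \frac{1}{2} \cdot \frac{2692}{555} = 8 + \frac{1346}{555} = \frac{5786}{555} \approx 10.425$)
$a \left(\left(-476 - -289\right) + 1521\right) = \frac{5786 \left(\left(-476 - -289\right) + 1521\right)}{555} = \frac{5786 \left(\left(-476 + 289\right) + 1521\right)}{555} = \frac{5786 \left(-187 + 1521\right)}{555} = \frac{5786}{555} \cdot 1334 = \frac{7718524}{555}$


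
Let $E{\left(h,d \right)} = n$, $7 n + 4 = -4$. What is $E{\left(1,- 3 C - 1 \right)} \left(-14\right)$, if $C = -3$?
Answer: $16$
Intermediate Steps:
$n = - \frac{8}{7}$ ($n = - \frac{4}{7} + \frac{1}{7} \left(-4\right) = - \frac{4}{7} - \frac{4}{7} = - \frac{8}{7} \approx -1.1429$)
$E{\left(h,d \right)} = - \frac{8}{7}$
$E{\left(1,- 3 C - 1 \right)} \left(-14\right) = \left(- \frac{8}{7}\right) \left(-14\right) = 16$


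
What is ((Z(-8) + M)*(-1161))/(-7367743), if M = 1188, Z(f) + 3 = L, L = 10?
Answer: 1387395/7367743 ≈ 0.18831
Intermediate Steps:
Z(f) = 7 (Z(f) = -3 + 10 = 7)
((Z(-8) + M)*(-1161))/(-7367743) = ((7 + 1188)*(-1161))/(-7367743) = (1195*(-1161))*(-1/7367743) = -1387395*(-1/7367743) = 1387395/7367743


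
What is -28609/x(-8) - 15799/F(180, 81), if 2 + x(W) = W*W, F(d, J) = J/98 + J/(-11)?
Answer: 854334341/436914 ≈ 1955.4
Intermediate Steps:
F(d, J) = -87*J/1078 (F(d, J) = J*(1/98) + J*(-1/11) = J/98 - J/11 = -87*J/1078)
x(W) = -2 + W² (x(W) = -2 + W*W = -2 + W²)
-28609/x(-8) - 15799/F(180, 81) = -28609/(-2 + (-8)²) - 15799/((-87/1078*81)) = -28609/(-2 + 64) - 15799/(-7047/1078) = -28609/62 - 15799*(-1078/7047) = -28609*1/62 + 17031322/7047 = -28609/62 + 17031322/7047 = 854334341/436914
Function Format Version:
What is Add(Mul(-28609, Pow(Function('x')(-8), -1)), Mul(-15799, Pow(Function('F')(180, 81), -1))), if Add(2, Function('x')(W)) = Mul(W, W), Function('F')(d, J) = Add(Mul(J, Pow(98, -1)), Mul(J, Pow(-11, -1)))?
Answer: Rational(854334341, 436914) ≈ 1955.4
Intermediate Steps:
Function('F')(d, J) = Mul(Rational(-87, 1078), J) (Function('F')(d, J) = Add(Mul(J, Rational(1, 98)), Mul(J, Rational(-1, 11))) = Add(Mul(Rational(1, 98), J), Mul(Rational(-1, 11), J)) = Mul(Rational(-87, 1078), J))
Function('x')(W) = Add(-2, Pow(W, 2)) (Function('x')(W) = Add(-2, Mul(W, W)) = Add(-2, Pow(W, 2)))
Add(Mul(-28609, Pow(Function('x')(-8), -1)), Mul(-15799, Pow(Function('F')(180, 81), -1))) = Add(Mul(-28609, Pow(Add(-2, Pow(-8, 2)), -1)), Mul(-15799, Pow(Mul(Rational(-87, 1078), 81), -1))) = Add(Mul(-28609, Pow(Add(-2, 64), -1)), Mul(-15799, Pow(Rational(-7047, 1078), -1))) = Add(Mul(-28609, Pow(62, -1)), Mul(-15799, Rational(-1078, 7047))) = Add(Mul(-28609, Rational(1, 62)), Rational(17031322, 7047)) = Add(Rational(-28609, 62), Rational(17031322, 7047)) = Rational(854334341, 436914)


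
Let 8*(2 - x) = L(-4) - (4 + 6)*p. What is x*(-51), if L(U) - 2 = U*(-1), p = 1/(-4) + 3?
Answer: -3825/16 ≈ -239.06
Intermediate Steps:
p = 11/4 (p = -1/4 + 3 = 11/4 ≈ 2.7500)
L(U) = 2 - U (L(U) = 2 + U*(-1) = 2 - U)
x = 75/16 (x = 2 - ((2 - 1*(-4)) - (4 + 6)*11/4)/8 = 2 - ((2 + 4) - 10*11/4)/8 = 2 - (6 - 1*55/2)/8 = 2 - (6 - 55/2)/8 = 2 - 1/8*(-43/2) = 2 + 43/16 = 75/16 ≈ 4.6875)
x*(-51) = (75/16)*(-51) = -3825/16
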